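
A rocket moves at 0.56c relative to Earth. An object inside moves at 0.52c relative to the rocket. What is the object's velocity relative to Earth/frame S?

u = (u' + v)/(1 + u'v/c²)
Numerator: 0.52 + 0.56 = 1.08
Denominator: 1 + 0.2912 = 1.2912
u = 1.08/1.2912 = 0.8364c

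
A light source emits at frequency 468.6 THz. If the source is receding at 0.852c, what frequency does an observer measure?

β = v/c = 0.852
(1-β)/(1+β) = 0.148/1.852 = 0.07991
Doppler factor = √(0.07991) = 0.2827
f_obs = 468.6 × 0.2827 = 132.5 THz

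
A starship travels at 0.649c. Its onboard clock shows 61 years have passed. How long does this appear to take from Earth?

Proper time Δt₀ = 61 years
γ = 1/√(1 - 0.649²) = 1.3144
Δt = γΔt₀ = 1.3144 × 61 = 80.18 years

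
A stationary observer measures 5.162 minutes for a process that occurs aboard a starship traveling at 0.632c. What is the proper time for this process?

Dilated time Δt = 5.162 minutes
γ = 1/√(1 - 0.632²) = 1.2904
Δt₀ = Δt/γ = 5.162/1.2904 = 4.000 minutes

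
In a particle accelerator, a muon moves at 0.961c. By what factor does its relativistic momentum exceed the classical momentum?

p_rel = γmv, p_class = mv
Ratio = γ = 1/√(1 - 0.961²)
= 1/√(0.076479) = 3.616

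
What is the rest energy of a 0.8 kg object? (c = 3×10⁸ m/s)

c² = (3×10⁸)² = 9.000×10¹⁶ m²/s²
E₀ = mc² = 0.8 × 9.000×10¹⁶ = 7.200×10¹⁶ J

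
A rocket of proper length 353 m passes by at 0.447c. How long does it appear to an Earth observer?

Proper length L₀ = 353 m
γ = 1/√(1 - 0.447²) = 1.1179
L = L₀/γ = 353/1.1179 = 315.8 m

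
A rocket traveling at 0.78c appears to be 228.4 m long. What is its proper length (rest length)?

Contracted length L = 228.4 m
γ = 1/√(1 - 0.78²) = 1.598
L₀ = γL = 1.598 × 228.4 = 365.0 m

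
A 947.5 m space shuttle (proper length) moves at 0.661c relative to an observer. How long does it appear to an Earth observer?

Proper length L₀ = 947.5 m
γ = 1/√(1 - 0.661²) = 1.3326
L = L₀/γ = 947.5/1.3326 = 711.0 m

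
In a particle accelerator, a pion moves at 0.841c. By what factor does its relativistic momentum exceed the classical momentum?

p_rel = γmv, p_class = mv
Ratio = γ = 1/√(1 - 0.841²)
= 1/√(0.292719) = 1.848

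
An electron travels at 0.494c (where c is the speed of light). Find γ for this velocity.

v/c = 0.494, so (v/c)² = 0.244036
1 - (v/c)² = 0.755964
γ = 1/√(0.755964) = 1.150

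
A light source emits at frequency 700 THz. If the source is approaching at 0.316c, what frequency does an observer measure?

β = v/c = 0.316
(1+β)/(1-β) = 1.316/0.684 = 1.924
Doppler factor = √(1.924) = 1.3871
f_obs = 700 × 1.3871 = 971.0 THz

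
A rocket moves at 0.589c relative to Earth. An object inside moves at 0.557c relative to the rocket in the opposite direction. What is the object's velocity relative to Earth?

Object's velocity in rocket frame is u' = -0.557c
u = (u' + v)/(1 + u'v/c²) = (v - 0.557)/(1 - 0.557·v/c²)
Numerator: 0.589 - 0.557 = 0.032
Denominator: 1 - 0.328073 = 0.671927
u = 0.032/0.671927 = 0.04762c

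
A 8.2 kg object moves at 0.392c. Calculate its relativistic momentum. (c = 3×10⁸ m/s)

γ = 1/√(1 - 0.392²) = 1.087
v = 0.392 × 3×10⁸ = 1.176×10⁸ m/s
p = γmv = 1.087 × 8.2 × 1.176×10⁸ = 1.048×10⁹ kg·m/s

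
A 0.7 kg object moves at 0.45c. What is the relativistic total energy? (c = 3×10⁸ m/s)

γ = 1/√(1 - 0.45²) = 1.1198
mc² = 0.7 × (3×10⁸)² = 6.300×10¹⁶ J
E = γmc² = 1.1198 × 6.300×10¹⁶ = 7.055×10¹⁶ J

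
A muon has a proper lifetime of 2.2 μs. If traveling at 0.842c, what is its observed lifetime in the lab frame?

Proper lifetime τ₀ = 2.2 μs
γ = 1/√(1 - 0.842²) = 1.8536
τ = γτ₀ = 1.8536 × 2.2 μs = 4.078 μs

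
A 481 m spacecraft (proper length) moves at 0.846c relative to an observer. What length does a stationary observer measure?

Proper length L₀ = 481 m
γ = 1/√(1 - 0.846²) = 1.8755
L = L₀/γ = 481/1.8755 = 256.5 m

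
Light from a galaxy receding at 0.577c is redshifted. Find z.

β = 0.577
(1+β)/(1-β) = 1.577/0.423 = 3.728
√(3.728) = 1.9308
z = 1.9308 - 1 = 0.9308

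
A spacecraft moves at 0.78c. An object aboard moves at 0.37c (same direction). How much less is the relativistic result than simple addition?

Classical: u' + v = 0.37 + 0.78 = 1.15c
Relativistic: u = (0.37 + 0.78)/(1 + 0.2886) = 1.15/1.2886 = 0.8924c
Difference: 1.15 - 0.8924 = 0.2576c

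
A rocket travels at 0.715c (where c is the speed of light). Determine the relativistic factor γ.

v/c = 0.715, so (v/c)² = 0.511225
1 - (v/c)² = 0.488775
γ = 1/√(0.488775) = 1.430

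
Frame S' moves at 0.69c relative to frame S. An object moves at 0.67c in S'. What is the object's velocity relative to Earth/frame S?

u = (u' + v)/(1 + u'v/c²)
Numerator: 0.67 + 0.69 = 1.36
Denominator: 1 + 0.4623 = 1.4623
u = 1.36/1.4623 = 0.9300c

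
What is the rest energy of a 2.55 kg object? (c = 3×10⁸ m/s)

c² = (3×10⁸)² = 9.000×10¹⁶ m²/s²
E₀ = mc² = 2.55 × 9.000×10¹⁶ = 2.295×10¹⁷ J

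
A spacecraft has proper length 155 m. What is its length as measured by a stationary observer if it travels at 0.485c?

Proper length L₀ = 155 m
γ = 1/√(1 - 0.485²) = 1.1435
L = L₀/γ = 155/1.1435 = 135.5 m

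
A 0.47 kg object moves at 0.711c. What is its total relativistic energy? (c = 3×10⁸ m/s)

γ = 1/√(1 - 0.711²) = 1.422
mc² = 0.47 × (3×10⁸)² = 4.230×10¹⁶ J
E = γmc² = 1.422 × 4.230×10¹⁶ = 6.015×10¹⁶ J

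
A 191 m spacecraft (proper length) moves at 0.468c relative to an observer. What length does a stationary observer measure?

Proper length L₀ = 191 m
γ = 1/√(1 - 0.468²) = 1.1316
L = L₀/γ = 191/1.1316 = 168.8 m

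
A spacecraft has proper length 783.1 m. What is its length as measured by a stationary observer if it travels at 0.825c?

Proper length L₀ = 783.1 m
γ = 1/√(1 - 0.825²) = 1.7695
L = L₀/γ = 783.1/1.7695 = 442.6 m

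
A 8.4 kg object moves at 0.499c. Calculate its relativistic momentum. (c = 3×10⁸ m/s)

γ = 1/√(1 - 0.499²) = 1.154
v = 0.499 × 3×10⁸ = 1.497×10⁸ m/s
p = γmv = 1.154 × 8.4 × 1.497×10⁸ = 1.451×10⁹ kg·m/s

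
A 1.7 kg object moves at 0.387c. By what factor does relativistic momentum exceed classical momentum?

p_rel = γmv, p_class = mv
Ratio = γ = 1/√(1 - 0.387²) = 1.085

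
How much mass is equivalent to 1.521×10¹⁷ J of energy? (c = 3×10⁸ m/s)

From E = mc², we get m = E/c²
c² = (3×10⁸)² = 9×10¹⁶ m²/s²
m = 1.521×10¹⁷ / 9×10¹⁶ = 1.690 kg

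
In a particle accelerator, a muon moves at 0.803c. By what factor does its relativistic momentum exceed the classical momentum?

p_rel = γmv, p_class = mv
Ratio = γ = 1/√(1 - 0.803²)
= 1/√(0.355191) = 1.678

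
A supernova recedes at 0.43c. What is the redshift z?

β = 0.43
(1+β)/(1-β) = 1.43/0.57 = 2.5088
√(2.5088) = 1.5839
z = 1.5839 - 1 = 0.5839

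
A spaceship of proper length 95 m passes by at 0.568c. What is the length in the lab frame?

Proper length L₀ = 95 m
γ = 1/√(1 - 0.568²) = 1.215
L = L₀/γ = 95/1.215 = 78.19 m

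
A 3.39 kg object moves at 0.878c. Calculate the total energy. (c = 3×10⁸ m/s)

γ = 1/√(1 - 0.878²) = 2.089
mc² = 3.39 × (3×10⁸)² = 3.051×10¹⁷ J
E = γmc² = 2.089 × 3.051×10¹⁷ = 6.374×10¹⁷ J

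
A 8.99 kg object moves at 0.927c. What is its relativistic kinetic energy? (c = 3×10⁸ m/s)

γ = 1/√(1 - 0.927²) = 2.666
γ - 1 = 1.666
KE = (γ-1)mc² = 1.666 × 8.99 × (3×10⁸)² = 1.348×10¹⁸ J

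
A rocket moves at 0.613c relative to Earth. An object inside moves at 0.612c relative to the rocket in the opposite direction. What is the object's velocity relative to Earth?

Object's velocity in rocket frame is u' = -0.612c
u = (u' + v)/(1 + u'v/c²) = (v - 0.612)/(1 - 0.612·v/c²)
Numerator: 0.613 - 0.612 = 0.001
Denominator: 1 - 0.375156 = 0.624844
u = 0.001/0.624844 = 0.001600c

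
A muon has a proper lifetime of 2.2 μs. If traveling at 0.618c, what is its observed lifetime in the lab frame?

Proper lifetime τ₀ = 2.2 μs
γ = 1/√(1 - 0.618²) = 1.272
τ = γτ₀ = 1.272 × 2.2 μs = 2.798 μs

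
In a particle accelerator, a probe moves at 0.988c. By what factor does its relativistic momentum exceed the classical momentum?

p_rel = γmv, p_class = mv
Ratio = γ = 1/√(1 - 0.988²)
= 1/√(0.023856) = 6.474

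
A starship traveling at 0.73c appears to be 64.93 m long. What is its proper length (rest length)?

Contracted length L = 64.93 m
γ = 1/√(1 - 0.73²) = 1.46317
L₀ = γL = 1.46317 × 64.93 = 95.00 m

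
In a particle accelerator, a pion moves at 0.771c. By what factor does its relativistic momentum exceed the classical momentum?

p_rel = γmv, p_class = mv
Ratio = γ = 1/√(1 - 0.771²)
= 1/√(0.405559) = 1.570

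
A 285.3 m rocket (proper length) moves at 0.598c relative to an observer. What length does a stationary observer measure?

Proper length L₀ = 285.3 m
γ = 1/√(1 - 0.598²) = 1.2477
L = L₀/γ = 285.3/1.2477 = 228.7 m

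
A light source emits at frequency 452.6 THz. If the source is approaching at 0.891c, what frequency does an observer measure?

β = v/c = 0.891
(1+β)/(1-β) = 1.891/0.109 = 17.35
Doppler factor = √(17.35) = 4.165
f_obs = 452.6 × 4.165 = 1885 THz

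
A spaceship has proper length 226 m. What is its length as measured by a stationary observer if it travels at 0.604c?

Proper length L₀ = 226 m
γ = 1/√(1 - 0.604²) = 1.255
L = L₀/γ = 226/1.255 = 180.1 m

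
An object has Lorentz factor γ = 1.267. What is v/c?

From γ = 1/√(1 - v²/c²):
1/γ² = 1/1.267² = 0.6229
v²/c² = 1 - 0.6229 = 0.3771
v/c = √(0.3771) = 0.6141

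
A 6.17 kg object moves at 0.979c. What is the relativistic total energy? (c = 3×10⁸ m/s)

γ = 1/√(1 - 0.979²) = 4.905
mc² = 6.17 × (3×10⁸)² = 5.553×10¹⁷ J
E = γmc² = 4.905 × 5.553×10¹⁷ = 2.724×10¹⁸ J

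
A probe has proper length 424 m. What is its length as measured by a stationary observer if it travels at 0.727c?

Proper length L₀ = 424 m
γ = 1/√(1 - 0.727²) = 1.4564
L = L₀/γ = 424/1.4564 = 291.1 m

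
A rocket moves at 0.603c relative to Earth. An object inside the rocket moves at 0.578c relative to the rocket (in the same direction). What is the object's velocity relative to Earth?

u = (u' + v)/(1 + u'v/c²)
Numerator: 0.578 + 0.603 = 1.181
Denominator: 1 + 0.348534 = 1.348534
u = 1.181/1.348534 = 0.8758c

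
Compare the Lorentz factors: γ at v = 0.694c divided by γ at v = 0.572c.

γ₁ = 1/√(1 - 0.694²) = 1.389
γ₂ = 1/√(1 - 0.572²) = 1.219
γ₁/γ₂ = 1.389/1.219 = 1.139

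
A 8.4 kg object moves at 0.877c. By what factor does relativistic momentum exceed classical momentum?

p_rel = γmv, p_class = mv
Ratio = γ = 1/√(1 - 0.877²) = 2.081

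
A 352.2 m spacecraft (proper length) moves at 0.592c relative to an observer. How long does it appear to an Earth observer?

Proper length L₀ = 352.2 m
γ = 1/√(1 - 0.592²) = 1.24079
L = L₀/γ = 352.2/1.24079 = 283.9 m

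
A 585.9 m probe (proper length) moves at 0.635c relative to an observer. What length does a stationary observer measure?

Proper length L₀ = 585.9 m
γ = 1/√(1 - 0.635²) = 1.2945
L = L₀/γ = 585.9/1.2945 = 452.6 m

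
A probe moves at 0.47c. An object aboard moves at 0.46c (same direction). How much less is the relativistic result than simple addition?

Classical: u' + v = 0.46 + 0.47 = 0.93c
Relativistic: u = (0.46 + 0.47)/(1 + 0.2162) = 0.93/1.2162 = 0.7647c
Difference: 0.93 - 0.7647 = 0.1653c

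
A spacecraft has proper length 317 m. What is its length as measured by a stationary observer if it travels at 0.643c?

Proper length L₀ = 317 m
γ = 1/√(1 - 0.643²) = 1.3057
L = L₀/γ = 317/1.3057 = 242.8 m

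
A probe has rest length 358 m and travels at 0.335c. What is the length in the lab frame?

Proper length L₀ = 358 m
γ = 1/√(1 - 0.335²) = 1.0613
L = L₀/γ = 358/1.0613 = 337.3 m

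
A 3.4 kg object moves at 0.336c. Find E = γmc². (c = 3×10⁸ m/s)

γ = 1/√(1 - 0.336²) = 1.0617
mc² = 3.4 × (3×10⁸)² = 3.060×10¹⁷ J
E = γmc² = 1.0617 × 3.060×10¹⁷ = 3.249×10¹⁷ J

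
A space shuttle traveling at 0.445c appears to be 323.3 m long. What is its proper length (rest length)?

Contracted length L = 323.3 m
γ = 1/√(1 - 0.445²) = 1.1167
L₀ = γL = 1.1167 × 323.3 = 361.0 m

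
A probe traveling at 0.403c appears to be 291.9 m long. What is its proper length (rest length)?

Contracted length L = 291.9 m
γ = 1/√(1 - 0.403²) = 1.09266
L₀ = γL = 1.09266 × 291.9 = 318.9 m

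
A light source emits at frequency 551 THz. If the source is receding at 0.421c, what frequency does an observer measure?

β = v/c = 0.421
(1-β)/(1+β) = 0.579/1.421 = 0.40746
Doppler factor = √(0.40746) = 0.6383
f_obs = 551 × 0.6383 = 351.7 THz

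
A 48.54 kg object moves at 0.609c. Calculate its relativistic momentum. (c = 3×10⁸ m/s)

γ = 1/√(1 - 0.609²) = 1.261
v = 0.609 × 3×10⁸ = 1.827×10⁸ m/s
p = γmv = 1.261 × 48.54 × 1.827×10⁸ = 1.118×10¹⁰ kg·m/s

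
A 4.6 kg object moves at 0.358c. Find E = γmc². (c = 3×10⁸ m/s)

γ = 1/√(1 - 0.358²) = 1.071
mc² = 4.6 × (3×10⁸)² = 4.140×10¹⁷ J
E = γmc² = 1.071 × 4.140×10¹⁷ = 4.434×10¹⁷ J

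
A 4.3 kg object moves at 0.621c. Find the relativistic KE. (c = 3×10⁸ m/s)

γ = 1/√(1 - 0.621²) = 1.2758
γ - 1 = 0.2758
KE = (γ-1)mc² = 0.2758 × 4.3 × (3×10⁸)² = 1.067×10¹⁷ J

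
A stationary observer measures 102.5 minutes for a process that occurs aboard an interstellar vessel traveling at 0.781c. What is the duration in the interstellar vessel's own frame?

Dilated time Δt = 102.5 minutes
γ = 1/√(1 - 0.781²) = 1.6012
Δt₀ = Δt/γ = 102.5/1.6012 = 64.01 minutes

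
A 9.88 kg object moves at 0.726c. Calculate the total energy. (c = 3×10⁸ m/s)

γ = 1/√(1 - 0.726²) = 1.454
mc² = 9.88 × (3×10⁸)² = 8.892×10¹⁷ J
E = γmc² = 1.454 × 8.892×10¹⁷ = 1.293×10¹⁸ J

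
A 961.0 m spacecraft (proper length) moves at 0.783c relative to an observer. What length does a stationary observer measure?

Proper length L₀ = 961.0 m
γ = 1/√(1 - 0.783²) = 1.60766
L = L₀/γ = 961.0/1.60766 = 597.8 m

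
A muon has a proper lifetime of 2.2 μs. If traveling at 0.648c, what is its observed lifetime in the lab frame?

Proper lifetime τ₀ = 2.2 μs
γ = 1/√(1 - 0.648²) = 1.313
τ = γτ₀ = 1.313 × 2.2 μs = 2.889 μs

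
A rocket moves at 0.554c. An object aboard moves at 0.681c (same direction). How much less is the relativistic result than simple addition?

Classical: u' + v = 0.681 + 0.554 = 1.235c
Relativistic: u = (0.681 + 0.554)/(1 + 0.377274) = 1.235/1.377274 = 0.8967c
Difference: 1.235 - 0.8967 = 0.3383c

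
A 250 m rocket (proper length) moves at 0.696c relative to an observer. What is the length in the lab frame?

Proper length L₀ = 250 m
γ = 1/√(1 - 0.696²) = 1.393
L = L₀/γ = 250/1.393 = 179.5 m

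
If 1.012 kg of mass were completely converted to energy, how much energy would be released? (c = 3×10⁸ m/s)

Using E = mc²:
c² = (3×10⁸)² = 9×10¹⁶ m²/s²
E = 1.012 × 9×10¹⁶ = 9.108×10¹⁶ J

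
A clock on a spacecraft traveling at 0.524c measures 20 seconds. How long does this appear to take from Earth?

Proper time Δt₀ = 20 seconds
γ = 1/√(1 - 0.524²) = 1.174
Δt = γΔt₀ = 1.174 × 20 = 23.48 seconds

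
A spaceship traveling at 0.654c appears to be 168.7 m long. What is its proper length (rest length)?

Contracted length L = 168.7 m
γ = 1/√(1 - 0.654²) = 1.322
L₀ = γL = 1.322 × 168.7 = 223.0 m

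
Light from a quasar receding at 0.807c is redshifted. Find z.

β = 0.807
(1+β)/(1-β) = 1.807/0.193 = 9.363
√(9.363) = 3.060
z = 3.060 - 1 = 2.060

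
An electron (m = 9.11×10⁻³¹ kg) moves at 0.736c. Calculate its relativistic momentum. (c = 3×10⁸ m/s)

γ = 1/√(1 - 0.736²) = 1.477
v = 0.736 × 3×10⁸ = 2.208×10⁸ m/s
p = γmv = 1.477 × 9.11×10⁻³¹ × 2.208×10⁸ = 2.971×10⁻²² kg·m/s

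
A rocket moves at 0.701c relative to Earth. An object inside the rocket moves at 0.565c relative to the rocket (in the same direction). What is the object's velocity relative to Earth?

u = (u' + v)/(1 + u'v/c²)
Numerator: 0.565 + 0.701 = 1.266
Denominator: 1 + 0.396065 = 1.396065
u = 1.266/1.396065 = 0.9068c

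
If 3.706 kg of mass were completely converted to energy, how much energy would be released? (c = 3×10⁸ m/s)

Using E = mc²:
c² = (3×10⁸)² = 9×10¹⁶ m²/s²
E = 3.706 × 9×10¹⁶ = 3.335×10¹⁷ J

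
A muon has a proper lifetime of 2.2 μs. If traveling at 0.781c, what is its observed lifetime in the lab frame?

Proper lifetime τ₀ = 2.2 μs
γ = 1/√(1 - 0.781²) = 1.6012
τ = γτ₀ = 1.6012 × 2.2 μs = 3.523 μs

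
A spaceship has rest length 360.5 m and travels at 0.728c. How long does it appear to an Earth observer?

Proper length L₀ = 360.5 m
γ = 1/√(1 - 0.728²) = 1.4586
L = L₀/γ = 360.5/1.4586 = 247.2 m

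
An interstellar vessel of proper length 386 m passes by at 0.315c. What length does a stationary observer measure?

Proper length L₀ = 386 m
γ = 1/√(1 - 0.315²) = 1.05364
L = L₀/γ = 386/1.05364 = 366.3 m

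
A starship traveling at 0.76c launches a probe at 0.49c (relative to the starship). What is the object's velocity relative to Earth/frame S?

u = (u' + v)/(1 + u'v/c²)
Numerator: 0.49 + 0.76 = 1.25
Denominator: 1 + 0.3724 = 1.3724
u = 1.25/1.3724 = 0.9108c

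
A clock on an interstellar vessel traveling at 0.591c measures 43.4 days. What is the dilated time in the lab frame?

Proper time Δt₀ = 43.4 days
γ = 1/√(1 - 0.591²) = 1.2397
Δt = γΔt₀ = 1.2397 × 43.4 = 53.80 days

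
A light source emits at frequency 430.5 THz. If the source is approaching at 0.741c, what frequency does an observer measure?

β = v/c = 0.741
(1+β)/(1-β) = 1.741/0.259 = 6.722
Doppler factor = √(6.722) = 2.593
f_obs = 430.5 × 2.593 = 1116 THz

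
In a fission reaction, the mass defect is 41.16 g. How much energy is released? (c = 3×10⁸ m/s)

Convert mass defect: Δm = 41.16 g = 0.04116 kg
E = Δm·c² = 0.04116 × (3×10⁸)²
= 0.04116 × 9×10¹⁶ = 3.704×10¹⁵ J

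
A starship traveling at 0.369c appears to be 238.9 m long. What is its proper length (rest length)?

Contracted length L = 238.9 m
γ = 1/√(1 - 0.369²) = 1.0759
L₀ = γL = 1.0759 × 238.9 = 257.0 m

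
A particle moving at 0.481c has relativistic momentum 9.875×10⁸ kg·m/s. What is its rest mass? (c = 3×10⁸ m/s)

γ = 1/√(1 - 0.481²) = 1.1406
v = 0.481 × 3×10⁸ = 1.443×10⁸ m/s
m = p/(γv) = 9.875×10⁸/(1.1406 × 1.443×10⁸) = 6.000 kg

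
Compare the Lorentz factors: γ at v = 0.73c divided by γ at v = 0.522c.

γ₁ = 1/√(1 - 0.73²) = 1.463
γ₂ = 1/√(1 - 0.522²) = 1.172
γ₁/γ₂ = 1.463/1.172 = 1.248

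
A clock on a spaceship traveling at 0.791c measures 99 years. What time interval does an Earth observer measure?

Proper time Δt₀ = 99 years
γ = 1/√(1 - 0.791²) = 1.634
Δt = γΔt₀ = 1.634 × 99 = 161.8 years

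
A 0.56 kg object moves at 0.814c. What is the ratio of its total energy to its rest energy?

E = γmc², E₀ = mc²
E/E₀ = γ = 1/√(1 - 0.814²) = 1.722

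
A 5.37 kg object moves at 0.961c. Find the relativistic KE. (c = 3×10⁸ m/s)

γ = 1/√(1 - 0.961²) = 3.616
γ - 1 = 2.616
KE = (γ-1)mc² = 2.616 × 5.37 × (3×10⁸)² = 1.264×10¹⁸ J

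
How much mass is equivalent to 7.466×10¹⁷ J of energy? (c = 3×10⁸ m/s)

From E = mc², we get m = E/c²
c² = (3×10⁸)² = 9×10¹⁶ m²/s²
m = 7.466×10¹⁷ / 9×10¹⁶ = 8.296 kg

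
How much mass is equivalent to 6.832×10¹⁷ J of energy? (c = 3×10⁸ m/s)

From E = mc², we get m = E/c²
c² = (3×10⁸)² = 9×10¹⁶ m²/s²
m = 6.832×10¹⁷ / 9×10¹⁶ = 7.591 kg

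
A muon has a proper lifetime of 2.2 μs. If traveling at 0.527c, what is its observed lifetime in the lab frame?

Proper lifetime τ₀ = 2.2 μs
γ = 1/√(1 - 0.527²) = 1.177
τ = γτ₀ = 1.177 × 2.2 μs = 2.589 μs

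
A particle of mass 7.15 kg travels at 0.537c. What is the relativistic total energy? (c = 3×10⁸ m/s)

γ = 1/√(1 - 0.537²) = 1.1854
mc² = 7.15 × (3×10⁸)² = 6.435×10¹⁷ J
E = γmc² = 1.1854 × 6.435×10¹⁷ = 7.628×10¹⁷ J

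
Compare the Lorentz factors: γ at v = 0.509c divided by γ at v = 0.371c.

γ₁ = 1/√(1 - 0.509²) = 1.162
γ₂ = 1/√(1 - 0.371²) = 1.077
γ₁/γ₂ = 1.162/1.077 = 1.079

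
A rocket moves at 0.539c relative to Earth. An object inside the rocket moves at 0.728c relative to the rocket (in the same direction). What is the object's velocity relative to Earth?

u = (u' + v)/(1 + u'v/c²)
Numerator: 0.728 + 0.539 = 1.267
Denominator: 1 + 0.392392 = 1.392392
u = 1.267/1.392392 = 0.9099c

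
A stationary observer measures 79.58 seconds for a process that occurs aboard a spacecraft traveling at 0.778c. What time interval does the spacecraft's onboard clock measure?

Dilated time Δt = 79.58 seconds
γ = 1/√(1 - 0.778²) = 1.5917
Δt₀ = Δt/γ = 79.58/1.5917 = 50.00 seconds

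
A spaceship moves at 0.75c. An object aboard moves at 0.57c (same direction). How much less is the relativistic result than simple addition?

Classical: u' + v = 0.57 + 0.75 = 1.32c
Relativistic: u = (0.57 + 0.75)/(1 + 0.4275) = 1.32/1.4275 = 0.9247c
Difference: 1.32 - 0.9247 = 0.3953c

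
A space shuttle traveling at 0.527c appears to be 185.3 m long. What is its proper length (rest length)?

Contracted length L = 185.3 m
γ = 1/√(1 - 0.527²) = 1.1767
L₀ = γL = 1.1767 × 185.3 = 218.0 m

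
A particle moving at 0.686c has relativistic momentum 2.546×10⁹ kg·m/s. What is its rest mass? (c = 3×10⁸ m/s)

γ = 1/√(1 - 0.686²) = 1.3744
v = 0.686 × 3×10⁸ = 2.058×10⁸ m/s
m = p/(γv) = 2.546×10⁹/(1.3744 × 2.058×10⁸) = 9.001 kg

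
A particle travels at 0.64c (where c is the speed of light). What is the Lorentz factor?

v/c = 0.64, so (v/c)² = 0.4096
1 - (v/c)² = 0.5904
γ = 1/√(0.5904) = 1.301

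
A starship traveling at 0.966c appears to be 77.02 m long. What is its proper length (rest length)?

Contracted length L = 77.02 m
γ = 1/√(1 - 0.966²) = 3.868
L₀ = γL = 3.868 × 77.02 = 297.9 m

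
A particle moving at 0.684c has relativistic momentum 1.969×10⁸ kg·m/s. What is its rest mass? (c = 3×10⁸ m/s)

γ = 1/√(1 - 0.684²) = 1.3708
v = 0.684 × 3×10⁸ = 2.052×10⁸ m/s
m = p/(γv) = 1.969×10⁸/(1.3708 × 2.052×10⁸) = 0.7000 kg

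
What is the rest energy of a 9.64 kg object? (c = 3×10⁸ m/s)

c² = (3×10⁸)² = 9.000×10¹⁶ m²/s²
E₀ = mc² = 9.64 × 9.000×10¹⁶ = 8.676×10¹⁷ J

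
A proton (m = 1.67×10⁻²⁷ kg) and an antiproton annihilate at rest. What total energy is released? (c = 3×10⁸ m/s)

Both particles have the same rest mass, so total mass = 2m
E = 2m·c² = 2 × 1.67×10⁻²⁷ × (3×10⁸)²
= 2 × 1.67×10⁻²⁷ × 9×10¹⁶
= 3.006×10⁻¹⁰ J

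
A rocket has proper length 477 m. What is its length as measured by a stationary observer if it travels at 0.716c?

Proper length L₀ = 477 m
γ = 1/√(1 - 0.716²) = 1.4325
L = L₀/γ = 477/1.4325 = 333.0 m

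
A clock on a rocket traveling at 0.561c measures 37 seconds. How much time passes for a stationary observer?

Proper time Δt₀ = 37 seconds
γ = 1/√(1 - 0.561²) = 1.208
Δt = γΔt₀ = 1.208 × 37 = 44.70 seconds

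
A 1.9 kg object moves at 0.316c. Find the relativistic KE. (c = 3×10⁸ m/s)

γ = 1/√(1 - 0.316²) = 1.054008
γ - 1 = 0.054008
KE = (γ-1)mc² = 0.054008 × 1.9 × (3×10⁸)² = 9.235×10¹⁵ J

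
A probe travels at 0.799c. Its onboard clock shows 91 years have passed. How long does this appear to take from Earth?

Proper time Δt₀ = 91 years
γ = 1/√(1 - 0.799²) = 1.663
Δt = γΔt₀ = 1.663 × 91 = 151.3 years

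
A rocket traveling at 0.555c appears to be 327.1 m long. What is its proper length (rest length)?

Contracted length L = 327.1 m
γ = 1/√(1 - 0.555²) = 1.202
L₀ = γL = 1.202 × 327.1 = 393.2 m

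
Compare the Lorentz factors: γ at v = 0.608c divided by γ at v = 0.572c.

γ₁ = 1/√(1 - 0.608²) = 1.2595
γ₂ = 1/√(1 - 0.572²) = 1.2191
γ₁/γ₂ = 1.2595/1.2191 = 1.033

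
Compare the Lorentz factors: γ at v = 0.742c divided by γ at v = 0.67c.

γ₁ = 1/√(1 - 0.742²) = 1.4916
γ₂ = 1/√(1 - 0.67²) = 1.3471
γ₁/γ₂ = 1.4916/1.3471 = 1.107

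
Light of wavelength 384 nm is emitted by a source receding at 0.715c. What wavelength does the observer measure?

β = 0.715
Wavelength Doppler factor = √(1.715/0.285) = √(6.018) = 2.453
λ_obs = 384 × 2.453 = 942.0 nm (redshift)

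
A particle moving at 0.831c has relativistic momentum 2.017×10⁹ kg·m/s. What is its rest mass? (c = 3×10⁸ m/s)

γ = 1/√(1 - 0.831²) = 1.7977
v = 0.831 × 3×10⁸ = 2.493×10⁸ m/s
m = p/(γv) = 2.017×10⁹/(1.7977 × 2.493×10⁸) = 4.501 kg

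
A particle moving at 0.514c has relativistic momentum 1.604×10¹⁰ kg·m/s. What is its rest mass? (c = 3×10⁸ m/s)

γ = 1/√(1 - 0.514²) = 1.1658
v = 0.514 × 3×10⁸ = 1.542×10⁸ m/s
m = p/(γv) = 1.604×10¹⁰/(1.1658 × 1.542×10⁸) = 89.23 kg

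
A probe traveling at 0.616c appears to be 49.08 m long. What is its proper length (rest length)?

Contracted length L = 49.08 m
γ = 1/√(1 - 0.616²) = 1.2694
L₀ = γL = 1.2694 × 49.08 = 62.30 m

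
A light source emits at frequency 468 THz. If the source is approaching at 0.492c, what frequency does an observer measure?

β = v/c = 0.492
(1+β)/(1-β) = 1.492/0.508 = 2.937
Doppler factor = √(2.937) = 1.71377
f_obs = 468 × 1.71377 = 802.0 THz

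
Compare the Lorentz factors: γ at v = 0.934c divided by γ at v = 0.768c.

γ₁ = 1/√(1 - 0.934²) = 2.799
γ₂ = 1/√(1 - 0.768²) = 1.561
γ₁/γ₂ = 2.799/1.561 = 1.793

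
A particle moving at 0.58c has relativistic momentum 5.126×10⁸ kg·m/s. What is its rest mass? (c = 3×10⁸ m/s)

γ = 1/√(1 - 0.58²) = 1.2276
v = 0.58 × 3×10⁸ = 1.740×10⁸ m/s
m = p/(γv) = 5.126×10⁸/(1.2276 × 1.740×10⁸) = 2.400 kg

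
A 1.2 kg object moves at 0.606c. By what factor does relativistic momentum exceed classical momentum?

p_rel = γmv, p_class = mv
Ratio = γ = 1/√(1 - 0.606²) = 1.257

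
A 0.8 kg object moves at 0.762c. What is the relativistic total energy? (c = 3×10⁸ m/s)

γ = 1/√(1 - 0.762²) = 1.544
mc² = 0.8 × (3×10⁸)² = 7.200×10¹⁶ J
E = γmc² = 1.544 × 7.200×10¹⁶ = 1.112×10¹⁷ J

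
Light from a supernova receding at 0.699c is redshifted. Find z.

β = 0.699
(1+β)/(1-β) = 1.699/0.301 = 5.645
√(5.645) = 2.376
z = 2.376 - 1 = 1.376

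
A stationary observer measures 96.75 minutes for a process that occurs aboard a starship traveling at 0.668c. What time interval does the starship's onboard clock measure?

Dilated time Δt = 96.75 minutes
γ = 1/√(1 - 0.668²) = 1.3438
Δt₀ = Δt/γ = 96.75/1.3438 = 72.00 minutes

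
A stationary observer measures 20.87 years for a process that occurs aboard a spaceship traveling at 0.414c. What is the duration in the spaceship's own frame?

Dilated time Δt = 20.87 years
γ = 1/√(1 - 0.414²) = 1.0986
Δt₀ = Δt/γ = 20.87/1.0986 = 19.00 years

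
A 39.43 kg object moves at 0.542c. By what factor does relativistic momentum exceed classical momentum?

p_rel = γmv, p_class = mv
Ratio = γ = 1/√(1 - 0.542²) = 1.190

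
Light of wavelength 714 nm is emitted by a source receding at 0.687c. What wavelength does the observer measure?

β = 0.687
Wavelength Doppler factor = √(1.687/0.313) = √(5.390) = 2.322
λ_obs = 714 × 2.322 = 1658 nm (redshift)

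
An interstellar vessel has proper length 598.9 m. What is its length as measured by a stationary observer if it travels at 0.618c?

Proper length L₀ = 598.9 m
γ = 1/√(1 - 0.618²) = 1.272
L = L₀/γ = 598.9/1.272 = 470.8 m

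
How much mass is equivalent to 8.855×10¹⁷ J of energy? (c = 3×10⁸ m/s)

From E = mc², we get m = E/c²
c² = (3×10⁸)² = 9×10¹⁶ m²/s²
m = 8.855×10¹⁷ / 9×10¹⁶ = 9.839 kg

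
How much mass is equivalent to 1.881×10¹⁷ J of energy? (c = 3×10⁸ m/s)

From E = mc², we get m = E/c²
c² = (3×10⁸)² = 9×10¹⁶ m²/s²
m = 1.881×10¹⁷ / 9×10¹⁶ = 2.090 kg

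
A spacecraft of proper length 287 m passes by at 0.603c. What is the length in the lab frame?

Proper length L₀ = 287 m
γ = 1/√(1 - 0.603²) = 1.2535
L = L₀/γ = 287/1.2535 = 229.0 m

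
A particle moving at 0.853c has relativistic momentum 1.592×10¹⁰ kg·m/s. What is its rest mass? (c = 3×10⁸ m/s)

γ = 1/√(1 - 0.853²) = 1.916
v = 0.853 × 3×10⁸ = 2.559×10⁸ m/s
m = p/(γv) = 1.592×10¹⁰/(1.916 × 2.559×10⁸) = 32.47 kg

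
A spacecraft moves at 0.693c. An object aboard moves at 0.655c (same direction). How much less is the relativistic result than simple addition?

Classical: u' + v = 0.655 + 0.693 = 1.348c
Relativistic: u = (0.655 + 0.693)/(1 + 0.453915) = 1.348/1.453915 = 0.9272c
Difference: 1.348 - 0.9272 = 0.4208c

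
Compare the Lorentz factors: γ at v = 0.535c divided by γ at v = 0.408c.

γ₁ = 1/√(1 - 0.535²) = 1.184
γ₂ = 1/√(1 - 0.408²) = 1.095
γ₁/γ₂ = 1.184/1.095 = 1.081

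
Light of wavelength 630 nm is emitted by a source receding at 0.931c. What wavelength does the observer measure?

β = 0.931
Wavelength Doppler factor = √(1.931/0.069) = √(27.986) = 5.290
λ_obs = 630 × 5.290 = 3333 nm (redshift)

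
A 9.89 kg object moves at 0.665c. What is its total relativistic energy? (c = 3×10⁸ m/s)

γ = 1/√(1 - 0.665²) = 1.339
mc² = 9.89 × (3×10⁸)² = 8.901×10¹⁷ J
E = γmc² = 1.339 × 8.901×10¹⁷ = 1.192×10¹⁸ J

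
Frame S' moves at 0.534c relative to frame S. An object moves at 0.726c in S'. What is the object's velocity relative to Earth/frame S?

u = (u' + v)/(1 + u'v/c²)
Numerator: 0.726 + 0.534 = 1.26
Denominator: 1 + 0.387684 = 1.387684
u = 1.26/1.387684 = 0.9080c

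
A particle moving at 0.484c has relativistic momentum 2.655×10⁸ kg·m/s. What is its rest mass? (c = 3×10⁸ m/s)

γ = 1/√(1 - 0.484²) = 1.143
v = 0.484 × 3×10⁸ = 1.452×10⁸ m/s
m = p/(γv) = 2.655×10⁸/(1.143 × 1.452×10⁸) = 1.600 kg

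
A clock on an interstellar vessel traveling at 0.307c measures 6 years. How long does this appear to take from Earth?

Proper time Δt₀ = 6 years
γ = 1/√(1 - 0.307²) = 1.0507
Δt = γΔt₀ = 1.0507 × 6 = 6.304 years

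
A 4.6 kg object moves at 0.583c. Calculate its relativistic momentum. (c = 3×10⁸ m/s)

γ = 1/√(1 - 0.583²) = 1.2308
v = 0.583 × 3×10⁸ = 1.749×10⁸ m/s
p = γmv = 1.2308 × 4.6 × 1.749×10⁸ = 9.902×10⁸ kg·m/s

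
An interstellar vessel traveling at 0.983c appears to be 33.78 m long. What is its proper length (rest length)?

Contracted length L = 33.78 m
γ = 1/√(1 - 0.983²) = 5.446
L₀ = γL = 5.446 × 33.78 = 184.0 m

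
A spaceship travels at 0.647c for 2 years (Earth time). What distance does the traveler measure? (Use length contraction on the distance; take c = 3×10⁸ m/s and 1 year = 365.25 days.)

Earth distance: d = v × t = 0.647c × 2 yr = 1.2251×10¹⁶ m
γ = 1.3115
d' = d/γ = 1.2251×10¹⁶/1.3115 = 9.341×10¹⁵ m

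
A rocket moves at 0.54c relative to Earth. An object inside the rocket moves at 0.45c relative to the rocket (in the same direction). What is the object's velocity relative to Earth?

u = (u' + v)/(1 + u'v/c²)
Numerator: 0.45 + 0.54 = 0.99
Denominator: 1 + 0.243 = 1.243
u = 0.99/1.243 = 0.7965c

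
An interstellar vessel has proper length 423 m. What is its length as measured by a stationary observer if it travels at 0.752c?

Proper length L₀ = 423 m
γ = 1/√(1 - 0.752²) = 1.517
L = L₀/γ = 423/1.517 = 278.8 m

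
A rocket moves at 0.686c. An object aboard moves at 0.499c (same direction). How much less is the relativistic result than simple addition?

Classical: u' + v = 0.499 + 0.686 = 1.185c
Relativistic: u = (0.499 + 0.686)/(1 + 0.342314) = 1.185/1.342314 = 0.8828c
Difference: 1.185 - 0.8828 = 0.3022c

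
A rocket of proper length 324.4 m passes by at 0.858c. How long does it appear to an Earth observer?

Proper length L₀ = 324.4 m
γ = 1/√(1 - 0.858²) = 1.947
L = L₀/γ = 324.4/1.947 = 166.6 m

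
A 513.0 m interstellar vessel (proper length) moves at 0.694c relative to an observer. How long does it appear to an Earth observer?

Proper length L₀ = 513.0 m
γ = 1/√(1 - 0.694²) = 1.389
L = L₀/γ = 513.0/1.389 = 369.3 m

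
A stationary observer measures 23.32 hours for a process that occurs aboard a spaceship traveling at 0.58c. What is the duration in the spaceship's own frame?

Dilated time Δt = 23.32 hours
γ = 1/√(1 - 0.58²) = 1.2276
Δt₀ = Δt/γ = 23.32/1.2276 = 19.00 hours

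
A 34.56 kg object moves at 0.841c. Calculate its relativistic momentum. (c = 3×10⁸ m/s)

γ = 1/√(1 - 0.841²) = 1.8483
v = 0.841 × 3×10⁸ = 2.523×10⁸ m/s
p = γmv = 1.8483 × 34.56 × 2.523×10⁸ = 1.612×10¹⁰ kg·m/s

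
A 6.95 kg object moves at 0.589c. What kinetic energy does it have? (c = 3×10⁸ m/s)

γ = 1/√(1 - 0.589²) = 1.2374
γ - 1 = 0.2374
KE = (γ-1)mc² = 0.2374 × 6.95 × (3×10⁸)² = 1.485×10¹⁷ J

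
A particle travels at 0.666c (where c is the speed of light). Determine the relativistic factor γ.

v/c = 0.666, so (v/c)² = 0.443556
1 - (v/c)² = 0.556444
γ = 1/√(0.556444) = 1.341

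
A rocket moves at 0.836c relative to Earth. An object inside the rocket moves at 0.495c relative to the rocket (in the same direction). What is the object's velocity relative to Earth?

u = (u' + v)/(1 + u'v/c²)
Numerator: 0.495 + 0.836 = 1.331
Denominator: 1 + 0.41382 = 1.41382
u = 1.331/1.41382 = 0.9414c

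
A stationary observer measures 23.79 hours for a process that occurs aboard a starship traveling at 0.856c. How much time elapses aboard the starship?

Dilated time Δt = 23.79 hours
γ = 1/√(1 - 0.856²) = 1.934
Δt₀ = Δt/γ = 23.79/1.934 = 12.30 hours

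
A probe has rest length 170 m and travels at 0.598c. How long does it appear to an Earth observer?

Proper length L₀ = 170 m
γ = 1/√(1 - 0.598²) = 1.2477
L = L₀/γ = 170/1.2477 = 136.3 m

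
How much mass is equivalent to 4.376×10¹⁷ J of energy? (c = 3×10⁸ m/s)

From E = mc², we get m = E/c²
c² = (3×10⁸)² = 9×10¹⁶ m²/s²
m = 4.376×10¹⁷ / 9×10¹⁶ = 4.862 kg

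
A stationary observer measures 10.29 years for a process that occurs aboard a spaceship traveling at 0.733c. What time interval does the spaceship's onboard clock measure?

Dilated time Δt = 10.29 years
γ = 1/√(1 - 0.733²) = 1.470
Δt₀ = Δt/γ = 10.29/1.470 = 7.000 years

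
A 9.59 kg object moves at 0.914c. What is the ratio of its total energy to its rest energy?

E = γmc², E₀ = mc²
E/E₀ = γ = 1/√(1 - 0.914²) = 2.465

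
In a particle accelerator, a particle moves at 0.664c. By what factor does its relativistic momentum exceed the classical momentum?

p_rel = γmv, p_class = mv
Ratio = γ = 1/√(1 - 0.664²)
= 1/√(0.559104) = 1.337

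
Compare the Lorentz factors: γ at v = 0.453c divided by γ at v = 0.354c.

γ₁ = 1/√(1 - 0.453²) = 1.1217
γ₂ = 1/√(1 - 0.354²) = 1.0692
γ₁/γ₂ = 1.1217/1.0692 = 1.049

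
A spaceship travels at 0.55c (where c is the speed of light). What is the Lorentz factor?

v/c = 0.55, so (v/c)² = 0.3025
1 - (v/c)² = 0.6975
γ = 1/√(0.6975) = 1.197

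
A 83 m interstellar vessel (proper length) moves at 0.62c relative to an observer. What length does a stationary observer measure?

Proper length L₀ = 83 m
γ = 1/√(1 - 0.62²) = 1.2745
L = L₀/γ = 83/1.2745 = 65.12 m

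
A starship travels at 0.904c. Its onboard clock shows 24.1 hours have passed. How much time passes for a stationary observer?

Proper time Δt₀ = 24.1 hours
γ = 1/√(1 - 0.904²) = 2.339
Δt = γΔt₀ = 2.339 × 24.1 = 56.37 hours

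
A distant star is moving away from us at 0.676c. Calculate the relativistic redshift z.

β = 0.676
(1+β)/(1-β) = 1.676/0.324 = 5.173
√(5.173) = 2.274
z = 2.274 - 1 = 1.274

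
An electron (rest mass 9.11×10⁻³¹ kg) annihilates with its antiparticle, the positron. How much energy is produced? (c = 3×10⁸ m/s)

Both particles have the same rest mass, so total mass = 2m
E = 2m·c² = 2 × 9.11×10⁻³¹ × (3×10⁸)²
= 2 × 9.11×10⁻³¹ × 9×10¹⁶
= 1.640×10⁻¹³ J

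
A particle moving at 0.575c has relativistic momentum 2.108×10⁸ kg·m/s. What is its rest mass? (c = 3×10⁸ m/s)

γ = 1/√(1 - 0.575²) = 1.2223
v = 0.575 × 3×10⁸ = 1.725×10⁸ m/s
m = p/(γv) = 2.108×10⁸/(1.2223 × 1.725×10⁸) = 0.9998 kg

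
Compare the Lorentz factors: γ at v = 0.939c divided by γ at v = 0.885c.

γ₁ = 1/√(1 - 0.939²) = 2.908
γ₂ = 1/√(1 - 0.885²) = 2.148
γ₁/γ₂ = 2.908/2.148 = 1.354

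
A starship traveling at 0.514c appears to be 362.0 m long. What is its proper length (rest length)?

Contracted length L = 362.0 m
γ = 1/√(1 - 0.514²) = 1.1658
L₀ = γL = 1.1658 × 362.0 = 422.0 m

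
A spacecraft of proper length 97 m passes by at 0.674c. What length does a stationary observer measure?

Proper length L₀ = 97 m
γ = 1/√(1 - 0.674²) = 1.3537
L = L₀/γ = 97/1.3537 = 71.66 m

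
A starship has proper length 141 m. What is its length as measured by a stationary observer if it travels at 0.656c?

Proper length L₀ = 141 m
γ = 1/√(1 - 0.656²) = 1.325
L = L₀/γ = 141/1.325 = 106.4 m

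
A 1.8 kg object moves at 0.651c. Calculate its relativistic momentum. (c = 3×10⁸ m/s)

γ = 1/√(1 - 0.651²) = 1.3174
v = 0.651 × 3×10⁸ = 1.953×10⁸ m/s
p = γmv = 1.3174 × 1.8 × 1.953×10⁸ = 4.631×10⁸ kg·m/s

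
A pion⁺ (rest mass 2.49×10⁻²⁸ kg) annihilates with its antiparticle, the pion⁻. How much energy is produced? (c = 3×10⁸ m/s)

Both particles have the same rest mass, so total mass = 2m
E = 2m·c² = 2 × 2.49×10⁻²⁸ × (3×10⁸)²
= 2 × 2.49×10⁻²⁸ × 9×10¹⁶
= 4.482×10⁻¹¹ J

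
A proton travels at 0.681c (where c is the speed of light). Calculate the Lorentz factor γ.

v/c = 0.681, so (v/c)² = 0.463761
1 - (v/c)² = 0.536239
γ = 1/√(0.536239) = 1.366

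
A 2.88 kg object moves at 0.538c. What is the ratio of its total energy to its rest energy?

E = γmc², E₀ = mc²
E/E₀ = γ = 1/√(1 - 0.538²) = 1.186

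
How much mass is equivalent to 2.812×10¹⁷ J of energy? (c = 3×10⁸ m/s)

From E = mc², we get m = E/c²
c² = (3×10⁸)² = 9×10¹⁶ m²/s²
m = 2.812×10¹⁷ / 9×10¹⁶ = 3.124 kg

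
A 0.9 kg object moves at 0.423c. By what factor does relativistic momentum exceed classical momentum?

p_rel = γmv, p_class = mv
Ratio = γ = 1/√(1 - 0.423²) = 1.104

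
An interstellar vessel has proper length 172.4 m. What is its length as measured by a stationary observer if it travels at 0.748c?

Proper length L₀ = 172.4 m
γ = 1/√(1 - 0.748²) = 1.507
L = L₀/γ = 172.4/1.507 = 114.4 m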